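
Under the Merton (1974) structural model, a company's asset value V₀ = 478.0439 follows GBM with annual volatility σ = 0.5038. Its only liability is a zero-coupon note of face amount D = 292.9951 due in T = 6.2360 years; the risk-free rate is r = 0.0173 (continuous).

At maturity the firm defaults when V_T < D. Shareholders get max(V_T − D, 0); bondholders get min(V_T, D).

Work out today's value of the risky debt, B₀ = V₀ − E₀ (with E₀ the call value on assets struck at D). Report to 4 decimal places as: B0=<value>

Equity is a call on the firm's assets struck at D = 292.9951:
d₁ = [ln(V₀/D) + (r + σ²/2)T] / (σ√T)
   = [ln(478.0439/292.9951) + (0.0173 + 0.5·0.5038²)·6.2360] / (0.5038·√6.2360)
   = [0.489547 + 0.899276] / 1.258089 = 1.103915
d₂ = d₁ − σ√T = 1.103915 − 1.258089 = -0.154174
N(d₁) = 0.865185,  N(d₂) = 0.438736,  e^(−rT) = 0.897733
E₀ = V₀·N(d₁) − D·e^(−rT)·N(d₂)
   = 478.0439·0.865185 − 292.9951·0.897733·0.438736 = 298.194987
B₀ = V₀ − E₀ = 478.0439 − 298.194987 = 179.848913

B0=179.8489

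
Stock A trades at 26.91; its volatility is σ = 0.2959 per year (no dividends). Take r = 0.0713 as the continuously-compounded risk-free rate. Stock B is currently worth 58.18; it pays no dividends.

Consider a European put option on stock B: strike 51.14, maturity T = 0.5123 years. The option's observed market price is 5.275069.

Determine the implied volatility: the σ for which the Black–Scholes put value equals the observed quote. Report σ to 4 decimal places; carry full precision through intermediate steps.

At σ = 0.5940 the Black–Scholes value reproduces the quote:
σ√T = 0.594·√0.5123 = 0.425156
d₁ = (ln(S/K) + (r+σ²/2)T) / (σ√T) = (ln(58.18/51.14) + (0.0713+0.594²/2)·0.5123) / 0.425156 = (0.128975 + 0.126906) / 0.425156 = 0.601851
d₂ = d₁ − σ√T = 0.601851 − 0.425156 = 0.176694
e^{−rT} = 0.964132
N(−d₁) = 0.273637,  N(−d₂) = 0.429874
V = K·e^{−rT}·N(−d₂) − S·N(−d₁) = 21.195256 − 15.920187 = 5.275069 (the quoted price), and the Black–Scholes price is strictly increasing in σ, so σ is unique

sigma = 0.5940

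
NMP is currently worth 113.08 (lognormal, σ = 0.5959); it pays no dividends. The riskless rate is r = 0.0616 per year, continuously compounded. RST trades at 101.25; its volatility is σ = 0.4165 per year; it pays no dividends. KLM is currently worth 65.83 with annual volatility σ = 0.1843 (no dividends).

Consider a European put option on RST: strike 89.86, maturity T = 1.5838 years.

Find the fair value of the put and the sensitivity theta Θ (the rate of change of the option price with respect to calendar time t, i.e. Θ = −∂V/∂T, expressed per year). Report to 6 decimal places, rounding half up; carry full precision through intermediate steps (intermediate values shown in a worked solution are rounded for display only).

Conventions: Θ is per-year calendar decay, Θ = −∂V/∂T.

σ√T = 0.4165·√1.5838 = 0.524162
d₁ = (ln(S/K) + (r+σ²/2)T) / (σ√T) = (ln(101.25/89.86) + (0.0616+0.4165²/2)·1.5838) / 0.524162 = (0.119340 + 0.234935) / 0.524162 = 0.675888
d₂ = d₁ − σ√T = 0.675888 − 0.524162 = 0.151727
e^{−rT} = 0.907046
N(−d₁) = 0.249556,  N(−d₂) = 0.439701
Put price V = K·e^{−rT}·N(−d₂) − S·N(−d₁) = 35.838804 − 25.267530 = 10.571274
φ(d₁) = (1/√(2π))·e^{−d₁²/2} = 0.317477
Θ = −S·φ(d₁)·σ/(2√T) + r·K·e^{−rT}·N(−d₂) = −5.319144 + 2.207670 = -3.111473

price = 10.571274
Θ = -3.111473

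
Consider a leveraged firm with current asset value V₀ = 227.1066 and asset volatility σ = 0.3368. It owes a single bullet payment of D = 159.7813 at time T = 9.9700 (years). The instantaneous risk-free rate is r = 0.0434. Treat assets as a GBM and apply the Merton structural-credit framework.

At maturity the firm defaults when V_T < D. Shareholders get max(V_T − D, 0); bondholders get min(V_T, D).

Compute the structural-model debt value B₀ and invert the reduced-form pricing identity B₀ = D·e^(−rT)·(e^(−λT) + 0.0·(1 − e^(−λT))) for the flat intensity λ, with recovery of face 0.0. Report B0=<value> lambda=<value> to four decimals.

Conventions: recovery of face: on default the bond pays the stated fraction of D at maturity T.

B0=83.4851 lambda=0.0217

Apply the equity-as-call identities (strike 159.7813, horizon 9.9700 years):
d₁ = [ln(V₀/D) + (r + σ²/2)T] / (σ√T)
   = [ln(227.1066/159.7813) + (0.0434 + 0.5·0.3368²)·9.9700] / (0.3368·√9.9700)
   = [0.351614 + 0.998168] / 1.063456 = 1.269240
d₂ = d₁ − σ√T = 1.269240 − 1.063456 = 0.205784
N(d₁) = 0.897822,  N(d₂) = 0.581520,  e^(−rT) = 0.648756
E₀ = V₀·N(d₁) − D·e^(−rT)·N(d₂)
   = 227.1066·0.897822 − 159.7813·0.648756·0.581520 = 143.621493
B₀ = V₀ − E₀ = 227.1066 − 143.621493 = 83.485107
e^(−λT) = (B₀·e^(rT)/D − 0)/(1 − 0) = (83.4851·1.541411/159.7813 − 0)/1 = 0.80538099
λ = −ln(0.80538099)/9.9700 = 0.021709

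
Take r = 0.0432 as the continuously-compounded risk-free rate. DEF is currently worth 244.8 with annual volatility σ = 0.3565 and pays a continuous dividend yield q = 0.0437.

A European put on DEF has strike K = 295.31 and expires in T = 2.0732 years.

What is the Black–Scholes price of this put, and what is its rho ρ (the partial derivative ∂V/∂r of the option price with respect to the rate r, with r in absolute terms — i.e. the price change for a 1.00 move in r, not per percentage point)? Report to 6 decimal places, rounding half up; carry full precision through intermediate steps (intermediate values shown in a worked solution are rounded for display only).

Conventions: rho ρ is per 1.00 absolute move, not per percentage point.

price = 76.451672
ρ = -410.729201

σ√T = 0.3565·√2.0732 = 0.513310
d₁ = (ln(S/K) + (r−q+σ²/2)T) / (σ√T) = (ln(244.8/295.31) + (0.0432−0.0437+0.3565²/2)·2.0732) / 0.513310 = (-0.187584 + 0.130707) / 0.513310 = -0.110804
d₂ = d₁ − σ√T = -0.110804 − 0.513310 = -0.624115
e^{−rT} = 0.914331
e^{−qT} = 0.913384
N(−d₁) = 0.544114,  N(−d₂) = 0.733724
Put price V = K·e^{−rT}·N(−d₂) − S·e^{−qT}·N(−d₁) = 198.113641 − 121.661969 = 76.451672
ρ = −K·T·e^{−rT}·N(−d₂) = -410.729201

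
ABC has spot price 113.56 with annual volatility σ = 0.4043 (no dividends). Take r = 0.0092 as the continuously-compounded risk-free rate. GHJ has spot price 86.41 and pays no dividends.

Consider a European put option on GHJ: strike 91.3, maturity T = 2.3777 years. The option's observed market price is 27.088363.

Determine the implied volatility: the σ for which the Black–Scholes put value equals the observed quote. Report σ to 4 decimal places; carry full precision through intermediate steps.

At σ = 0.4848 the Black–Scholes value reproduces the quote:
σ√T = 0.4848·√2.3777 = 0.747552
d₁ = (ln(S/K) + (r+σ²/2)T) / (σ√T) = (ln(86.41/91.3) + (0.0092+0.4848²/2)·2.3777) / 0.747552 = (-0.055047 + 0.301291) / 0.747552 = 0.329401
d₂ = d₁ − σ√T = 0.329401 − 0.747552 = -0.418151
e^{−rT} = 0.978363
N(−d₁) = 0.370926,  N(−d₂) = 0.662082
V = K·e^{−rT}·N(−d₂) − S·N(−d₁) = 59.140110 − 32.051747 = 27.088363 (the quoted price), and the Black–Scholes price is strictly increasing in σ, so σ is unique

sigma = 0.4848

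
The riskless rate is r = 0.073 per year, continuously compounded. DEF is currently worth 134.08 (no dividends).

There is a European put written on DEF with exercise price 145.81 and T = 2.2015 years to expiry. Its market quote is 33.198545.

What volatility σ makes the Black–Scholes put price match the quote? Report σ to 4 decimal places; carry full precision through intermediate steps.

At σ = 0.5086 the Black–Scholes value reproduces the quote:
σ√T = 0.5086·√2.2015 = 0.754633
d₁ = (ln(S/K) + (r+σ²/2)T) / (σ√T) = (ln(134.08/145.81) + (0.073+0.5086²/2)·2.2015) / 0.754633 = (-0.083868 + 0.445445) / 0.754633 = 0.479143
d₂ = d₁ − σ√T = 0.479143 − 0.754633 = -0.275490
e^{−rT} = 0.851539
N(−d₁) = 0.315918,  N(−d₂) = 0.608530
V = K·e^{−rT}·N(−d₂) − S·N(−d₁) = 75.556888 − 42.358343 = 33.198545 (the observed quote) — the price is monotone increasing in volatility, hence this σ is the only solution

sigma = 0.5086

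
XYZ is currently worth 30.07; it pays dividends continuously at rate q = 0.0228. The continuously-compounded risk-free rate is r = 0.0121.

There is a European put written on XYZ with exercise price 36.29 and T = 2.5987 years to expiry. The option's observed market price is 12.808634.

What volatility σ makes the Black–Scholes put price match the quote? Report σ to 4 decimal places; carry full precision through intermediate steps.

sigma = 0.4515

At σ = 0.4515 the Black–Scholes value reproduces the quote:
σ√T = 0.4515·√2.5987 = 0.727840
d₁ = (ln(S/K) + (r−q+σ²/2)T) / (σ√T) = (ln(30.07/36.29) + (0.0121−0.0228+0.4515²/2)·2.5987) / 0.727840 = (-0.188014 + 0.237069) / 0.727840 = 0.067398
d₂ = d₁ − σ√T = 0.067398 − 0.727840 = -0.660442
e^{−rT} = 0.969045
e^{−qT} = 0.942471
N(−d₁) = 0.473132,  N(−d₂) = 0.745515
V = K·e^{−rT}·N(−d₂) − S·e^{−qT}·N(−d₁) = 26.217251 − 13.408616 = 12.808634 (equal to the quote); since ∂V/∂σ > 0 for all σ, the implied volatility is unique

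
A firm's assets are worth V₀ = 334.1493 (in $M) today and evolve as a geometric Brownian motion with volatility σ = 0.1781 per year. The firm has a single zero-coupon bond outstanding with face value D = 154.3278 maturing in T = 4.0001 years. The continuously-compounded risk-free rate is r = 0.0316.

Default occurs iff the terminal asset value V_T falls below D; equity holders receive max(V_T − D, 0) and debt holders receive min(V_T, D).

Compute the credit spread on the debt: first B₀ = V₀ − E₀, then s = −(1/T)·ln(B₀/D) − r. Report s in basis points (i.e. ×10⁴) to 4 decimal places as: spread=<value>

With assets at 334.1493 and a single debt payment of 154.3278 at 4.0001 years:
d₁ = [ln(V₀/D) + (r + σ²/2)T] / (σ√T)
   = [ln(334.1493/154.3278) + (0.0316 + 0.5·0.1781²)·4.0001] / (0.1781·√4.0001)
   = [0.772509 + 0.189844] / 0.356204 = 2.701687
d₂ = d₁ − σ√T = 2.701687 − 0.356204 = 2.345483
N(d₁) = 0.996551,  N(d₂) = 0.990499,  e^(−rT) = 0.881259
E₀ = V₀·N(d₁) − D·e^(−rT)·N(d₂)
   = 334.1493·0.996551 − 154.3278·0.881259·0.990499 = 198.286031
B₀ = V₀ − E₀ = 334.1493 − 198.286031 = 135.863269
spread = −(1/T)·ln(B₀/D) − r = −(1/4.0001)·ln(135.863269/154.3278) − 0.0316 = 0.00025668
in basis points: 0.00025668 × 10⁴ = 2.5668 bp

spread=2.5668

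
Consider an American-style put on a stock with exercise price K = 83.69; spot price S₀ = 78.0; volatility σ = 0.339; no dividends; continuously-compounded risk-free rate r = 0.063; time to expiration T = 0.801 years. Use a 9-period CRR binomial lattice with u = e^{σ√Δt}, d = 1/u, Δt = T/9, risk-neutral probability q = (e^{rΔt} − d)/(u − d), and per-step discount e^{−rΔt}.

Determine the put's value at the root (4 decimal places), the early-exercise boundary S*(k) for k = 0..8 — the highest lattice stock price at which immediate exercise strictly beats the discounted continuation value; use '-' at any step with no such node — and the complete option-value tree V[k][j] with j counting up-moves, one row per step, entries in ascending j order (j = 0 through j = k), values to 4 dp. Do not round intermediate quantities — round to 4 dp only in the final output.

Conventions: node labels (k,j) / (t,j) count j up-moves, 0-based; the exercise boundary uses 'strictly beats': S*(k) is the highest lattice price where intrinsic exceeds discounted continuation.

Δt=0.08900, u=1.10642, d=0.90381, q=0.50249, disc=e^(-rΔt)=0.99441
k=9 terminal: V=max(K-S,0) → 52.2994 45.2624 36.6480 26.1023 13.1926 0.0000 0.0000 0.0000 0.0000 0.0000
k=8: j=0 S=34.7313 intr=48.9587 cont=48.4908 V=48.9587[EX]; j=1 S=42.5172 intr=41.1728 cont=40.7049 V=41.1728[EX]; j=2 S=52.0485 intr=31.6415 cont=31.1736 V=31.6415[EX]; j=3 S=63.7164 intr=19.9736 cont=19.5057 V=19.9736[EX]; j=4 S=78.0000 intr=5.6900 cont=6.5268 V=6.5268[hold]; j=5 S=95.4856 intr=0.0000 cont=0.0000 V=0.0000[hold]; j=6 S=116.8911 intr=0.0000 cont=0.0000 V=0.0000[hold]; j=7 S=143.0951 intr=0.0000 cont=0.0000 V=0.0000[hold]; j=8 S=175.1734 intr=0.0000 cont=0.0000 V=0.0000[hold]  S*(8)=63.7164
k=7: j=0 S=38.4276 intr=45.2624 cont=44.7945 V=45.2624[EX]; j=1 S=47.0420 intr=36.6480 cont=36.1800 V=36.6480[EX]; j=2 S=57.5877 intr=26.1023 cont=25.6344 V=26.1023[EX]; j=3 S=70.4974 intr=13.1926 cont=13.1428 V=13.1926[EX]; j=4 S=86.3011 intr=0.0000 cont=3.2290 V=3.2290[hold]; j=5 S=105.6476 intr=0.0000 cont=0.0000 V=0.0000[hold]; j=6 S=129.3311 intr=0.0000 cont=0.0000 V=0.0000[hold]; j=7 S=158.3239 intr=0.0000 cont=0.0000 V=0.0000[hold]  S*(7)=70.4974
k=6: j=0 S=42.5172 intr=41.1728 cont=40.7049 V=41.1728[EX]; j=1 S=52.0485 intr=31.6415 cont=31.1736 V=31.6415[EX]; j=2 S=63.7164 intr=19.9736 cont=19.5057 V=19.9736[EX]; j=3 S=78.0000 intr=5.6900 cont=8.1402 V=8.1402[hold]; j=4 S=95.4856 intr=0.0000 cont=1.5975 V=1.5975[hold]; j=5 S=116.8911 intr=0.0000 cont=0.0000 V=0.0000[hold]; j=6 S=143.0951 intr=0.0000 cont=0.0000 V=0.0000[hold]  S*(6)=63.7164
k=5: j=0 S=47.0420 intr=36.6480 cont=36.1800 V=36.6480[EX]; j=1 S=57.5877 intr=26.1023 cont=25.6344 V=26.1023[EX]; j=2 S=70.4974 intr=13.1926 cont=13.9490 V=13.9490[hold]; j=3 S=86.3011 intr=0.0000 cont=4.8254 V=4.8254[hold]; j=4 S=105.6476 intr=0.0000 cont=0.7903 V=0.7903[hold]; j=5 S=129.3311 intr=0.0000 cont=0.0000 V=0.0000[hold]  S*(5)=57.5877
k=4: j=0 S=52.0485 intr=31.6415 cont=31.1736 V=31.6415[EX]; j=1 S=63.7164 intr=19.9736 cont=19.8836 V=19.9736[EX]; j=2 S=78.0000 intr=5.6900 cont=9.3122 V=9.3122[hold]; j=3 S=95.4856 intr=0.0000 cont=2.7822 V=2.7822[hold]; j=4 S=116.8911 intr=0.0000 cont=0.3910 V=0.3910[hold]  S*(4)=63.7164
k=3: j=0 S=57.5877 intr=26.1023 cont=25.6344 V=26.1023[EX]; j=1 S=70.4974 intr=13.1926 cont=14.5346 V=14.5346[hold]; j=2 S=86.3011 intr=0.0000 cont=5.9972 V=5.9972[hold]; j=3 S=105.6476 intr=0.0000 cont=1.5718 V=1.5718[hold]  S*(3)=57.5877
k=2: j=0 S=63.7164 intr=19.9736 cont=20.1762 V=20.1762[hold]; j=1 S=78.0000 intr=5.6900 cont=10.1874 V=10.1874[hold]; j=2 S=95.4856 intr=0.0000 cont=3.7524 V=3.7524[hold]  S*(2)=-
k=1: j=0 S=70.4974 intr=13.1926 cont=15.0722 V=15.0722[hold]; j=1 S=86.3011 intr=0.0000 cont=6.9150 V=6.9150[hold]  S*(1)=-
k=0: j=0 S=78.0000 intr=5.6900 cont=10.9119 V=10.9119[hold]  S*(0)=-

price = 10.9119
boundary = - - - 57.5877 63.7164 57.5877 63.7164 70.4974 63.7164
tree:
10.9119
15.0722 6.9150
20.1762 10.1874 3.7524
26.1023 14.5346 5.9972 1.5718
31.6415 19.9736 9.3122 2.7822 0.3910
36.6480 26.1023 13.9490 4.8254 0.7903 0.0000
41.1728 31.6415 19.9736 8.1402 1.5975 0.0000 0.0000
45.2624 36.6480 26.1023 13.1926 3.2290 0.0000 0.0000 0.0000
48.9587 41.1728 31.6415 19.9736 6.5268 0.0000 0.0000 0.0000 0.0000
52.2994 45.2624 36.6480 26.1023 13.1926 0.0000 0.0000 0.0000 0.0000 0.0000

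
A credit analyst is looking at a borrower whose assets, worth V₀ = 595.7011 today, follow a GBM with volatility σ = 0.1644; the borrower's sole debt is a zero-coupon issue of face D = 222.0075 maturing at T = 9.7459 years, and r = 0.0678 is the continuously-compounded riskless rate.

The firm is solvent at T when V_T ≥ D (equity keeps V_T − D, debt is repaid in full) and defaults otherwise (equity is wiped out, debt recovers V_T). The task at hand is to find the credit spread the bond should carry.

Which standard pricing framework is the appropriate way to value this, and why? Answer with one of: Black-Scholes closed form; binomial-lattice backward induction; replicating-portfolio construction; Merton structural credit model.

Key observation: assets follow a GBM and default happens iff V_T < 222.0075; valuing claims on that split (equity as a call, risky debt as the residual) is the structural model's definition.

framework: Merton structural credit model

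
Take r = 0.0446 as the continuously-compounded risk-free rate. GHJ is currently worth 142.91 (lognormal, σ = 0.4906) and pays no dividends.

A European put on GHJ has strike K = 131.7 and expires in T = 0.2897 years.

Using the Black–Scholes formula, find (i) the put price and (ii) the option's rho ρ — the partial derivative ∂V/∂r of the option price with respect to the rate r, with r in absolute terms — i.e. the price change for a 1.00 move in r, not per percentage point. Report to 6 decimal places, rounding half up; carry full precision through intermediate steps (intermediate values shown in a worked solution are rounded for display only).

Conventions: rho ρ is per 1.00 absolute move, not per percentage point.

price = 8.787432
ρ = -15.460973

σ√T = 0.4906·√0.2897 = 0.264059
d₁ = (ln(S/K) + (r+σ²/2)T) / (σ√T) = (ln(142.91/131.7) + (0.0446+0.4906²/2)·0.2897) / 0.264059 = (0.081688 + 0.047784) / 0.264059 = 0.490317
d₂ = d₁ − σ√T = 0.490317 − 0.264059 = 0.226257
e^{−rT} = 0.987162
N(−d₁) = 0.311955,  N(−d₂) = 0.410501
Put price V = K·e^{−rT}·N(−d₂) − S·N(−d₁) = 53.368908 − 44.581475 = 8.787432
ρ = −K·T·e^{−rT}·N(−d₂) = -15.460973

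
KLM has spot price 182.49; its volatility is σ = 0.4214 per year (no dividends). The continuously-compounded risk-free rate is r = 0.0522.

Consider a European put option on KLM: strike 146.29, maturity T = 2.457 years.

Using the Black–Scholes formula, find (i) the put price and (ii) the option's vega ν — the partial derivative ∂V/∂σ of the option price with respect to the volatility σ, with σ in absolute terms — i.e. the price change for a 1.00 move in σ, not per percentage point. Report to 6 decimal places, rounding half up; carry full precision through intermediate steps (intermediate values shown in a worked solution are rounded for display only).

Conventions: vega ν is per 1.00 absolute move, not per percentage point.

price = 18.601962
ν = 78.896729

σ√T = 0.4214·√2.457 = 0.660537
d₁ = (ln(S/K) + (r+σ²/2)T) / (σ√T) = (ln(182.49/146.29) + (0.0522+0.4214²/2)·2.457) / 0.660537 = (0.221104 + 0.346410) / 0.660537 = 0.859171
d₂ = d₁ − σ√T = 0.859171 − 0.660537 = 0.198634
e^{−rT} = 0.879629
N(−d₁) = 0.195123,  N(−d₂) = 0.421274
Put price V = K·e^{−rT}·N(−d₂) − S·N(−d₁) = 54.209962 − 35.608000 = 18.601962
φ(d₁) = (1/√(2π))·e^{−d₁²/2} = 0.275815
ν = S·φ(d₁)·√T = 78.896729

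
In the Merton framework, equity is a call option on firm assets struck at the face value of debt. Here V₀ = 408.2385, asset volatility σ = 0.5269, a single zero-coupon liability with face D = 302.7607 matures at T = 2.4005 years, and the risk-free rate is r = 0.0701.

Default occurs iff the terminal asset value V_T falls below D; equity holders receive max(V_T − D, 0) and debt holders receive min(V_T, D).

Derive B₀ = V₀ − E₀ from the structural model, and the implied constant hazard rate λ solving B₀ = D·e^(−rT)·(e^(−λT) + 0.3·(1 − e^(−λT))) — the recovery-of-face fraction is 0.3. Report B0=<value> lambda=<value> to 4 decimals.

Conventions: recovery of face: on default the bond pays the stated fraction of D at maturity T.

Apply the equity-as-call identities (strike 302.7607, horizon 2.4005 years):
d₁ = [ln(V₀/D) + (r + σ²/2)T] / (σ√T)
   = [ln(408.2385/302.7607) + (0.0701 + 0.5·0.5269²)·2.4005] / (0.5269·√2.4005)
   = [0.298909 + 0.501493] / 0.816355 = 0.980458
d₂ = d₁ − σ√T = 0.980458 − 0.816355 = 0.164103
N(d₁) = 0.836570,  N(d₂) = 0.565175,  e^(−rT) = 0.845121
E₀ = V₀·N(d₁) − D·e^(−rT)·N(d₂)
   = 408.2385·0.836570 − 302.7607·0.845121·0.565175 = 196.909007
B₀ = V₀ − E₀ = 408.2385 − 196.909007 = 211.329493
e^(−λT) = (B₀·e^(rT)/D − 0.3)/(1 − 0.3) = (211.3295·1.183262/302.7607 − 0.3)/0.7 = 0.75132398
λ = −ln(0.75132398)/2.4005 = 0.119108

B0=211.3295 lambda=0.1191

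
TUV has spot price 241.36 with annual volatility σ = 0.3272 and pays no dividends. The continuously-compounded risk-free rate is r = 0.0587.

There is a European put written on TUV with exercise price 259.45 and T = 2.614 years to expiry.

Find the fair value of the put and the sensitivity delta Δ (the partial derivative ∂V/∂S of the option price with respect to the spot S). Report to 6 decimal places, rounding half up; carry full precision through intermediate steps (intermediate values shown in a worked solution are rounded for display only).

σ√T = 0.3272·√2.614 = 0.529013
d₁ = (ln(S/K) + (r+σ²/2)T) / (σ√T) = (ln(241.36/259.45) + (0.0587+0.3272²/2)·2.614) / 0.529013 = (-0.072274 + 0.293369) / 0.529013 = 0.417938
d₂ = d₁ − σ√T = 0.417938 − 0.529013 = -0.111075
e^{−rT} = 0.857751
N(−d₁) = 0.337996,  N(−d₂) = 0.544221
Put price V = K·e^{−rT}·N(−d₂) − S·N(−d₁) = 121.112881 − 81.578753 = 39.534129
Δ = −N(−d₁) = -0.337996

price = 39.534129
Δ = -0.337996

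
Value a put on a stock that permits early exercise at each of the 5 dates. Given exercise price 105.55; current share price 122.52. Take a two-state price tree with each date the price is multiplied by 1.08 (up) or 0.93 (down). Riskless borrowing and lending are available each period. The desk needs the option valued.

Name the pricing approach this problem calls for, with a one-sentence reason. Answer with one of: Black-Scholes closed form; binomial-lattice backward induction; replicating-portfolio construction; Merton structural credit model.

Key observation: an American put (K = 105.55, S₀ = 122.52) on a 5-date tree has no closed form — the optimal stopping decision is embedded and must be resolved recursively from expiry.

framework: binomial-lattice backward induction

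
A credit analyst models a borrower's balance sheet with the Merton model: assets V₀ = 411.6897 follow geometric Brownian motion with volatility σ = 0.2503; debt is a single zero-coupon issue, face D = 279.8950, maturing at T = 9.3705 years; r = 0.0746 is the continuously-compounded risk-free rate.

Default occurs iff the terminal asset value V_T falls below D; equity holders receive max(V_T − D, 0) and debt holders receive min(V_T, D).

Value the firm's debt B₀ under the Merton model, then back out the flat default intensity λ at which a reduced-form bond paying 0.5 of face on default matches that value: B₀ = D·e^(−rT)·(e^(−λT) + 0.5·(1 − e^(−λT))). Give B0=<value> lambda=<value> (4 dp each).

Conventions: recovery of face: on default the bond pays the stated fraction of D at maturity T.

Work the structural quantities from V₀ = 411.6897 against face 279.8950:
d₁ = [ln(V₀/D) + (r + σ²/2)T] / (σ√T)
   = [ln(411.6897/279.8950) + (0.0746 + 0.5·0.2503²)·9.3705] / (0.2503·√9.3705)
   = [0.385855 + 0.992571] / 0.766200 = 1.799042
d₂ = d₁ − σ√T = 1.799042 − 0.766200 = 1.032842
N(d₁) = 0.963994,  N(d₂) = 0.849161,  e^(−rT) = 0.497063
E₀ = V₀·N(d₁) − D·e^(−rT)·N(d₂)
   = 411.6897·0.963994 − 279.8950·0.497063·0.849161 = 278.726577
B₀ = V₀ − E₀ = 411.6897 − 278.726577 = 132.963123
e^(−λT) = (B₀·e^(rT)/D − 0.5)/(1 − 0.5) = (132.9631·2.011819/279.8950 − 0.5)/0.5 = 0.91141460
λ = −ln(0.91141460)/9.3705 = 0.009899

B0=132.9631 lambda=0.0099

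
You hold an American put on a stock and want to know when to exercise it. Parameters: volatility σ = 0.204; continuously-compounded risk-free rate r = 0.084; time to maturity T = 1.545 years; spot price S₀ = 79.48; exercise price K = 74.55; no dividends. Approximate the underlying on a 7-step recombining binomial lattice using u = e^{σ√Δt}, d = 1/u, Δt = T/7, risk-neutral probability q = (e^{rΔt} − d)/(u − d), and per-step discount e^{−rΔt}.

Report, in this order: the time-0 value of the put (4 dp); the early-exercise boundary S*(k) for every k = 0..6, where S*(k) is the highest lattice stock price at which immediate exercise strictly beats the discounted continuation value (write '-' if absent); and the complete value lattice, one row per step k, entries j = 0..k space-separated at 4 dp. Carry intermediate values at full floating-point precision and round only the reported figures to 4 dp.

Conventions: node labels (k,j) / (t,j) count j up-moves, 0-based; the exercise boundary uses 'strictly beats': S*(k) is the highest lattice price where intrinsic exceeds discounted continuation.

price = 2.9288
boundary = - - - 59.6197 65.6164 59.6197 65.6164
tree:
2.9288
5.2166 1.3233
8.9980 2.5750 0.4358
14.9303 4.8806 0.9446 0.0717
20.3789 8.9336 2.0261 0.1712 0.0000
25.3297 14.9303 4.2899 0.4090 0.0000 0.0000
29.8279 20.3789 8.9336 0.9770 0.0000 0.0000 0.0000
33.9151 25.3297 14.9303 2.3337 0.0000 0.0000 0.0000 0.0000

Δt=0.22071  u=1.10058  d=0.90861  q=0.57354  discount=0.98163
step 7 (expiry): payoffs max(K−S,0) = 33.9151 25.3297 14.9303 2.3337 0.0000 0.0000 0.0000 0.0000
step 6: (k=6,j=0): S=44.7221, K−S=29.8279, hold=28.4585 ⇒ V=29.8279 exercise | (k=6,j=1): S=54.1711, K−S=20.3789, hold=19.0095 ⇒ V=20.3789 exercise | (k=6,j=2): S=65.6164, K−S=8.9336, hold=7.5642 ⇒ V=8.9336 exercise | (k=6,j=3): S=79.4800, K−S=0.0000, hold=0.9770 ⇒ V=0.9770 continue | (k=6,j=4): S=96.2727, K−S=0.0000, hold=0.0000 ⇒ V=0.0000 continue | (k=6,j=5): S=116.6134, K−S=0.0000, hold=0.0000 ⇒ V=0.0000 continue | (k=6,j=6): S=141.2517, K−S=0.0000, hold=0.0000 ⇒ V=0.0000 continue  boundary S*=65.6164
step 5: (k=5,j=0): S=49.2203, K−S=25.3297, hold=23.9602 ⇒ V=25.3297 exercise | (k=5,j=1): S=59.6197, K−S=14.9303, hold=13.5609 ⇒ V=14.9303 exercise | (k=5,j=2): S=72.2163, K−S=2.3337, hold=4.2899 ⇒ V=4.2899 continue | (k=5,j=3): S=87.4743, K−S=0.0000, hold=0.4090 ⇒ V=0.4090 continue | (k=5,j=4): S=105.9561, K−S=0.0000, hold=0.0000 ⇒ V=0.0000 continue | (k=5,j=5): S=128.3427, K−S=0.0000, hold=0.0000 ⇒ V=0.0000 continue  boundary S*=59.6197
step 4: (k=4,j=0): S=54.1711, K−S=20.3789, hold=19.0095 ⇒ V=20.3789 exercise | (k=4,j=1): S=65.6164, K−S=8.9336, hold=8.6655 ⇒ V=8.9336 exercise | (k=4,j=2): S=79.4800, K−S=0.0000, hold=2.0261 ⇒ V=2.0261 continue | (k=4,j=3): S=96.2727, K−S=0.0000, hold=0.1712 ⇒ V=0.1712 continue | (k=4,j=4): S=116.6134, K−S=0.0000, hold=0.0000 ⇒ V=0.0000 continue  boundary S*=65.6164
step 3: (k=3,j=0): S=59.6197, K−S=14.9303, hold=13.5609 ⇒ V=14.9303 exercise | (k=3,j=1): S=72.2163, K−S=2.3337, hold=4.8806 ⇒ V=4.8806 continue | (k=3,j=2): S=87.4743, K−S=0.0000, hold=0.9446 ⇒ V=0.9446 continue | (k=3,j=3): S=105.9561, K−S=0.0000, hold=0.0717 ⇒ V=0.0717 continue  boundary S*=59.6197
step 2: (k=2,j=0): S=65.6164, K−S=8.9336, hold=8.9980 ⇒ V=8.9980 continue | (k=2,j=1): S=79.4800, K−S=0.0000, hold=2.5750 ⇒ V=2.5750 continue | (k=2,j=2): S=96.2727, K−S=0.0000, hold=0.4358 ⇒ V=0.4358 continue  boundary S*=-
step 1: (k=1,j=0): S=72.2163, K−S=2.3337, hold=5.2166 ⇒ V=5.2166 continue | (k=1,j=1): S=87.4743, K−S=0.0000, hold=1.3233 ⇒ V=1.3233 continue  boundary S*=-
step 0: (k=0,j=0): S=79.4800, K−S=0.0000, hold=2.9288 ⇒ V=2.9288 continue  boundary S*=-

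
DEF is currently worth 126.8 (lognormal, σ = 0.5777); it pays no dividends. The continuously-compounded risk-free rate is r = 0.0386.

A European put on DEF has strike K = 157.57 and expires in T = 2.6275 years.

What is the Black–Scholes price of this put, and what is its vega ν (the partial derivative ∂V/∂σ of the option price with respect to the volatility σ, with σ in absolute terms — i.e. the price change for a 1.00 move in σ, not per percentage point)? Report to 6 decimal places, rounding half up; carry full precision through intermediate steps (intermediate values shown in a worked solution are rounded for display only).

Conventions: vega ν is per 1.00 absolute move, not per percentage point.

σ√T = 0.5777·√2.6275 = 0.936427
d₁ = (ln(S/K) + (r+σ²/2)T) / (σ√T) = (ln(126.8/157.57) + (0.0386+0.5777²/2)·2.6275) / 0.936427 = (-0.217259 + 0.539869) / 0.936427 = 0.344512
d₂ = d₁ − σ√T = 0.344512 − 0.936427 = -0.591915
e^{−rT} = 0.903552
N(−d₁) = 0.365231,  N(−d₂) = 0.723046
Put price V = K·e^{−rT}·N(−d₂) − S·N(−d₁) = 102.942034 − 46.311249 = 56.630785
φ(d₁) = (1/√(2π))·e^{−d₁²/2} = 0.375956
ν = S·φ(d₁)·√T = 77.273007

price = 56.630785
ν = 77.273007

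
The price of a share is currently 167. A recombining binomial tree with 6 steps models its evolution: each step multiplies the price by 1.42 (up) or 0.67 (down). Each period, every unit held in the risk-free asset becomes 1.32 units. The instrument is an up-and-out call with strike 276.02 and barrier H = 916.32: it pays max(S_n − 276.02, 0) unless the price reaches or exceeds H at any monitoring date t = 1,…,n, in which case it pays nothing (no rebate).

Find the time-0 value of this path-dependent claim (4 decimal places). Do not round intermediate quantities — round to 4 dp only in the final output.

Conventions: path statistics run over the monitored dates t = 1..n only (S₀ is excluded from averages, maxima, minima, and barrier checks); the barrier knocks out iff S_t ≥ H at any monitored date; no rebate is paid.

price = 23.6170

With p* = (R−d)/(u−d) = 0.8667, sum probability × payoff across the paths and divide by R^6.
Enumerate all 2^6 = 64 price paths (U = up ×1.42, D = down ×0.67); each path with k up-moves has probability p*^k·(1−p*)^(6−k).
DDDDDD: M=111.8900, payoff=0.0000, prob=0.000006
UDDDDD: M=237.1400, payoff=0.0000, prob=0.000037
DUDDDD: M=158.8838, payoff=0.0000, prob=0.000037
UUDDDD: M=336.7388, payoff=0.0000, prob=0.000237
DDUDDD: M=111.8900, payoff=0.0000, prob=0.000037
UDUDDD: M=237.1400, payoff=0.0000, prob=0.000237
DUUDDD: M=225.6150, payoff=0.0000, prob=0.000237
UUUDDD: M=478.1691, payoff=0.0000, prob=0.001543
DDDUDD: M=111.8900, payoff=0.0000, prob=0.000037
UDDUDD: M=237.1400, payoff=0.0000, prob=0.000237
DUDUDD: M=158.8838, payoff=0.0000, prob=0.000237
UUDUDD: M=336.7388, payoff=0.0000, prob=0.001543
DDUUDD: M=151.1620, payoff=0.0000, prob=0.000237
UDUUDD: M=320.3733, payoff=0.0000, prob=0.001543
DUUUDD: M=320.3733, payoff=0.0000, prob=0.001543
UUUUDD: M=679.0001, payoff=28.7832, prob=0.010030
DDDDUD: M=111.8900, payoff=0.0000, prob=0.000037
UDDDUD: M=237.1400, payoff=0.0000, prob=0.000237
DUDDUD: M=158.8838, payoff=0.0000, prob=0.000237
UUDDUD: M=336.7388, payoff=0.0000, prob=0.001543
DDUDUD: M=111.8900, payoff=0.0000, prob=0.000237
UDUDUD: M=237.1400, payoff=0.0000, prob=0.001543
DUUDUD: M=225.6150, payoff=0.0000, prob=0.001543
UUUDUD: M=478.1691, payoff=28.7832, prob=0.010030
DDDUUD: M=111.8900, payoff=0.0000, prob=0.000237
UDDUUD: M=237.1400, payoff=0.0000, prob=0.001543
DUDUUD: M=214.6501, payoff=0.0000, prob=0.001543
UUDUUD: M=454.9301, payoff=28.7832, prob=0.010030
DDUUUD: M=214.6501, payoff=0.0000, prob=0.001543
UDUUUD: M=454.9301, payoff=28.7832, prob=0.010030
DUUUUD: M=454.9301, payoff=28.7832, prob=0.010030
UUUUUD: M=964.1802, payoff=0.0000, prob=0.065193
DDDDDU: M=111.8900, payoff=0.0000, prob=0.000037
UDDDDU: M=237.1400, payoff=0.0000, prob=0.000237
DUDDDU: M=158.8838, payoff=0.0000, prob=0.000237
UUDDDU: M=336.7388, payoff=0.0000, prob=0.001543
DDUDDU: M=111.8900, payoff=0.0000, prob=0.000237
UDUDDU: M=237.1400, payoff=0.0000, prob=0.001543
DUUDDU: M=225.6150, payoff=0.0000, prob=0.001543
UUUDDU: M=478.1691, payoff=28.7832, prob=0.010030
DDDUDU: M=111.8900, payoff=0.0000, prob=0.000237
UDDUDU: M=237.1400, payoff=0.0000, prob=0.001543
DUDUDU: M=158.8838, payoff=0.0000, prob=0.001543
UUDUDU: M=336.7388, payoff=28.7832, prob=0.010030
DDUUDU: M=151.1620, payoff=0.0000, prob=0.001543
UDUUDU: M=320.3733, payoff=28.7832, prob=0.010030
DUUUDU: M=320.3733, payoff=28.7832, prob=0.010030
UUUUDU: M=679.0001, payoff=369.9807, prob=0.065193
DDDDUU: M=111.8900, payoff=0.0000, prob=0.000237
UDDDUU: M=237.1400, payoff=0.0000, prob=0.001543
DUDDUU: M=158.8838, payoff=0.0000, prob=0.001543
UUDDUU: M=336.7388, payoff=28.7832, prob=0.010030
DDUDUU: M=143.8156, payoff=0.0000, prob=0.001543
UDUDUU: M=304.8032, payoff=28.7832, prob=0.010030
DUUDUU: M=304.8032, payoff=28.7832, prob=0.010030
UUUDUU: M=646.0007, payoff=369.9807, prob=0.065193
DDDUUU: M=143.8156, payoff=0.0000, prob=0.001543
UDDUUU: M=304.8032, payoff=28.7832, prob=0.010030
DUDUUU: M=304.8032, payoff=28.7832, prob=0.010030
UUDUUU: M=646.0007, payoff=369.9807, prob=0.065193
DDUUUU: M=304.8032, payoff=28.7832, prob=0.010030
UDUUUU: M=646.0007, payoff=369.9807, prob=0.065193
DUUUUU: M=646.0007, payoff=369.9807, prob=0.065193
UUUUUU: M=1369.1358, payoff=0.0000, prob=0.423753
Price = Σ prob·payoff / R^6 = 124.930547 / 5.289853 = 23.6170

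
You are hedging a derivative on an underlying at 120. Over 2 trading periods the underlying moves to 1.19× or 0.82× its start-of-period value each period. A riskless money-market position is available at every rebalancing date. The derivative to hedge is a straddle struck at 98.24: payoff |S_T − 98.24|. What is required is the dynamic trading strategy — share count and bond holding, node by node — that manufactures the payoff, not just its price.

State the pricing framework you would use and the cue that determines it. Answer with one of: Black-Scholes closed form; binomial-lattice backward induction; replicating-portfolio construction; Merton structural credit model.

Key observation: the task asks for the hedge itself — share and bond holdings at every node of the 2-period tree on spot 120 with factors 1.19/0.82 — which is exactly what the replicating-portfolio construction produces.

framework: replicating-portfolio construction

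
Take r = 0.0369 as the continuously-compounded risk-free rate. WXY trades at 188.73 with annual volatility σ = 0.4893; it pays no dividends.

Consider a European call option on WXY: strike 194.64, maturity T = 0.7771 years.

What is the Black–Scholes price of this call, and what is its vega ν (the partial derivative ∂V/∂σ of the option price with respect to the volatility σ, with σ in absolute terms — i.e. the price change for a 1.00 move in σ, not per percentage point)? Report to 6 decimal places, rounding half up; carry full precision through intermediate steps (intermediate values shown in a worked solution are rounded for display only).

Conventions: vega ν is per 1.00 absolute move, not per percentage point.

price = 32.057398
ν = 64.916171

σ√T = 0.4893·√0.7771 = 0.431334
d₁ = (ln(S/K) + (r+σ²/2)T) / (σ√T) = (ln(188.73/194.64) + (0.0369+0.4893²/2)·0.7771) / 0.431334 = (-0.030834 + 0.121699) / 0.431334 = 0.210661
d₂ = d₁ − σ√T = 0.210661 − 0.431334 = -0.220673
e^{−rT} = 0.971732
N(d₁) = 0.583424,  N(d₂) = 0.412674
Call price V = S·N(d₁) − K·e^{−rT}·N(d₂) = 110.109624 − 78.052226 = 32.057398
φ(d₁) = (1/√(2π))·e^{−d₁²/2} = 0.390188
ν = S·φ(d₁)·√T = 64.916171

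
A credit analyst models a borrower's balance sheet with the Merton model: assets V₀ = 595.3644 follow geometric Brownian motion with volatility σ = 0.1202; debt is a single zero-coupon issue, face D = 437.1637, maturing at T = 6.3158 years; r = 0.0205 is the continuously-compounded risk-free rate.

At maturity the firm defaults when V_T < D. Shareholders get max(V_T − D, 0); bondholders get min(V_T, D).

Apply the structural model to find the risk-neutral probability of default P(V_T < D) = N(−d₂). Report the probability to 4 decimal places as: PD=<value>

Apply the equity-as-call identities (strike 437.1637, horizon 6.3158 years):
d₁ = [ln(V₀/D) + (r + σ²/2)T] / (σ√T)
   = [ln(595.3644/437.1637) + (0.0205 + 0.5·0.1202²)·6.3158] / (0.1202·√6.3158)
   = [0.308866 + 0.175099] / 0.302078 = 1.602122
d₂ = d₁ − σ√T = 1.602122 − 0.302078 = 1.300044
risk-neutral PD = N(−d₂) = N(-1.300044) = 0.096793

PD=0.0968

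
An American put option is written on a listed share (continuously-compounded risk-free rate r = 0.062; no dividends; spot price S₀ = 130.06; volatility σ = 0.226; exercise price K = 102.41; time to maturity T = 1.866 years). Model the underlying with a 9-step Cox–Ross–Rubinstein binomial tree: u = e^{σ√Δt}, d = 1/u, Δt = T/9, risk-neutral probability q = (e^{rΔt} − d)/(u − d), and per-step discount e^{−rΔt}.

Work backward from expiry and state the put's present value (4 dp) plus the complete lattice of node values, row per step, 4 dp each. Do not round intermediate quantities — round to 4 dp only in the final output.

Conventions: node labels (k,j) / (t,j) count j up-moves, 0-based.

price = 2.4424
tree:
2.4424
4.1035 1.0694
6.7323 1.9363 0.3479
10.7418 3.4380 0.6883 0.0629
16.5888 5.9603 1.3465 0.1375 0.0000
24.6628 10.0284 2.5971 0.3009 0.0000 0.0000
32.2656 16.2359 4.9188 0.6583 0.0000 0.0000 0.0000
39.1249 24.6628 9.0914 1.4404 0.0000 0.0000 0.0000 0.0000
45.3135 32.2656 16.2359 3.1516 0.0000 0.0000 0.0000 0.0000 0.0000
50.8969 39.1249 24.6628 6.8957 0.0000 0.0000 0.0000 0.0000 0.0000 0.0000

Δt=0.20733  u=1.10839  d=0.90221  q=0.53705  discount=0.98723
step 9 (expiry): payoffs max(K−S,0) = 50.8969 39.1249 24.6628 6.8957 0.0000 0.0000 0.0000 0.0000 0.0000 0.0000
k=8: (k=8,j=0): S=57.0965, K−S=45.3135, hold=44.0054 ⇒ V=45.3135 exercise | (k=8,j=1): S=70.1444, K−S=32.2656, hold=30.9575 ⇒ V=32.2656 exercise | (k=8,j=2): S=86.1741, K−S=16.2359, hold=14.9279 ⇒ V=16.2359 exercise | (k=8,j=3): S=105.8669, K−S=0.0000, hold=3.1516 ⇒ V=3.1516 continue | (k=8,j=4): S=130.0600, K−S=0.0000, hold=0.0000 ⇒ V=0.0000 continue | (k=8,j=5): S=159.7818, K−S=0.0000, hold=0.0000 ⇒ V=0.0000 continue | (k=8,j=6): S=196.2957, K−S=0.0000, hold=0.0000 ⇒ V=0.0000 continue | (k=8,j=7): S=241.1539, K−S=0.0000, hold=0.0000 ⇒ V=0.0000 continue | (k=8,j=8): S=296.2632, K−S=0.0000, hold=0.0000 ⇒ V=0.0000 continue
k=7: (k=7,j=0): S=63.2851, K−S=39.1249, hold=37.8169 ⇒ V=39.1249 exercise | (k=7,j=1): S=77.7472, K−S=24.6628, hold=23.3547 ⇒ V=24.6628 exercise | (k=7,j=2): S=95.5143, K−S=6.8957, hold=9.0914 ⇒ V=9.0914 continue | (k=7,j=3): S=117.3416, K−S=0.0000, hold=1.4404 ⇒ V=1.4404 continue | (k=7,j=4): S=144.1569, K−S=0.0000, hold=0.0000 ⇒ V=0.0000 continue | (k=7,j=5): S=177.1002, K−S=0.0000, hold=0.0000 ⇒ V=0.0000 continue | (k=7,j=6): S=217.5717, K−S=0.0000, hold=0.0000 ⇒ V=0.0000 continue | (k=7,j=7): S=267.2920, K−S=0.0000, hold=0.0000 ⇒ V=0.0000 continue
k=6: (k=6,j=0): S=70.1444, K−S=32.2656, hold=30.9575 ⇒ V=32.2656 exercise | (k=6,j=1): S=86.1741, K−S=16.2359, hold=16.0920 ⇒ V=16.2359 exercise | (k=6,j=2): S=105.8669, K−S=0.0000, hold=4.9188 ⇒ V=4.9188 continue | (k=6,j=3): S=130.0600, K−S=0.0000, hold=0.6583 ⇒ V=0.6583 continue | (k=6,j=4): S=159.7818, K−S=0.0000, hold=0.0000 ⇒ V=0.0000 continue | (k=6,j=5): S=196.2957, K−S=0.0000, hold=0.0000 ⇒ V=0.0000 continue | (k=6,j=6): S=241.1539, K−S=0.0000, hold=0.0000 ⇒ V=0.0000 continue
k=5: (k=5,j=0): S=77.7472, K−S=24.6628, hold=23.3547 ⇒ V=24.6628 exercise | (k=5,j=1): S=95.5143, K−S=6.8957, hold=10.0284 ⇒ V=10.0284 continue | (k=5,j=2): S=117.3416, K−S=0.0000, hold=2.5971 ⇒ V=2.5971 continue | (k=5,j=3): S=144.1569, K−S=0.0000, hold=0.3009 ⇒ V=0.3009 continue | (k=5,j=4): S=177.1002, K−S=0.0000, hold=0.0000 ⇒ V=0.0000 continue | (k=5,j=5): S=217.5717, K−S=0.0000, hold=0.0000 ⇒ V=0.0000 continue
k=4: (k=4,j=0): S=86.1741, K−S=16.2359, hold=16.5888 ⇒ V=16.5888 continue | (k=4,j=1): S=105.8669, K−S=0.0000, hold=5.9603 ⇒ V=5.9603 continue | (k=4,j=2): S=130.0600, K−S=0.0000, hold=1.3465 ⇒ V=1.3465 continue | (k=4,j=3): S=159.7818, K−S=0.0000, hold=0.1375 ⇒ V=0.1375 continue | (k=4,j=4): S=196.2957, K−S=0.0000, hold=0.0000 ⇒ V=0.0000 continue
k=3: (k=3,j=0): S=95.5143, K−S=6.8957, hold=10.7418 ⇒ V=10.7418 continue | (k=3,j=1): S=117.3416, K−S=0.0000, hold=3.4380 ⇒ V=3.4380 continue | (k=3,j=2): S=144.1569, K−S=0.0000, hold=0.6883 ⇒ V=0.6883 continue | (k=3,j=3): S=177.1002, K−S=0.0000, hold=0.0629 ⇒ V=0.0629 continue
k=2: (k=2,j=0): S=105.8669, K−S=0.0000, hold=6.7323 ⇒ V=6.7323 continue | (k=2,j=1): S=130.0600, K−S=0.0000, hold=1.9363 ⇒ V=1.9363 continue | (k=2,j=2): S=159.7818, K−S=0.0000, hold=0.3479 ⇒ V=0.3479 continue
k=1: (k=1,j=0): S=117.3416, K−S=0.0000, hold=4.1035 ⇒ V=4.1035 continue | (k=1,j=1): S=144.1569, K−S=0.0000, hold=1.0694 ⇒ V=1.0694 continue
k=0: (k=0,j=0): S=130.0600, K−S=0.0000, hold=2.4424 ⇒ V=2.4424 continue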